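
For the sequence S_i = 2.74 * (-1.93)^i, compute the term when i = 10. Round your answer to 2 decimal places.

S_10 = 2.74 * (-1.93)^10 ≈ 2.74 * 717.089 ≈ 1964.82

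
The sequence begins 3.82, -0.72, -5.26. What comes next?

Differences: -0.72 - 3.82 = -4.54
This is an arithmetic sequence with common difference d = -4.54.
Next term = -5.26 + -4.54 = -9.8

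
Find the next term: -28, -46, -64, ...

Differences: -46 - -28 = -18
This is an arithmetic sequence with common difference d = -18.
Next term = -64 + -18 = -82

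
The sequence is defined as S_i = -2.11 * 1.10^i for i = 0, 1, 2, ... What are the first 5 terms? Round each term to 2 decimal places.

This is a geometric sequence.
i=0: S_0 = -2.11 * 1.1^0 = -2.11
i=1: S_1 = -2.11 * 1.1^1 ≈ -2.32
i=2: S_2 = -2.11 * 1.1^2 ≈ -2.55
i=3: S_3 = -2.11 * 1.1^3 ≈ -2.81
i=4: S_4 = -2.11 * 1.1^4 ≈ -3.09
The first 5 terms are: [-2.11, -2.32, -2.55, -2.81, -3.09]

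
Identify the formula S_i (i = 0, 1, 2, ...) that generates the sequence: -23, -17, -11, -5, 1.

Check differences: -17 - -23 = 6
-11 - -17 = 6
Common difference d = 6.
First term a = -23.
Formula: S_i = -23 + 6*i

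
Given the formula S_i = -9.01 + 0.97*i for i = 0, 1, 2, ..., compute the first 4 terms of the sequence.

This is an arithmetic sequence.
i=0: S_0 = -9.01 + 0.97*0 = -9.01
i=1: S_1 = -9.01 + 0.97*1 = -8.04
i=2: S_2 = -9.01 + 0.97*2 = -7.07
i=3: S_3 = -9.01 + 0.97*3 = -6.1
The first 4 terms are: [-9.01, -8.04, -7.07, -6.1]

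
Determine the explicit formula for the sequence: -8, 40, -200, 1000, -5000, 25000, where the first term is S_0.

Check ratios: 40 / -8 = -5.0
Common ratio r = -5.
First term a = -8.
Formula: S_i = -8 * (-5)^i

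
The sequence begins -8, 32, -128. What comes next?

Ratios: 32 / -8 = -4.0
This is a geometric sequence with common ratio r = -4.
Next term = -128 * -4 = 512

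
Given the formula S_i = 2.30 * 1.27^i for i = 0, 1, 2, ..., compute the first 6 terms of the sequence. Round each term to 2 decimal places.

This is a geometric sequence.
i=0: S_0 = 2.3 * 1.27^0 = 2.3
i=1: S_1 = 2.3 * 1.27^1 ≈ 2.92
i=2: S_2 = 2.3 * 1.27^2 ≈ 3.71
i=3: S_3 = 2.3 * 1.27^3 ≈ 4.71
i=4: S_4 = 2.3 * 1.27^4 ≈ 5.98
i=5: S_5 = 2.3 * 1.27^5 ≈ 7.6
The first 6 terms are: [2.3, 2.92, 3.71, 4.71, 5.98, 7.6]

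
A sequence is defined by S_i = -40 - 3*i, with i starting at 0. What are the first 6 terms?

This is an arithmetic sequence.
i=0: S_0 = -40 + -3*0 = -40
i=1: S_1 = -40 + -3*1 = -43
i=2: S_2 = -40 + -3*2 = -46
i=3: S_3 = -40 + -3*3 = -49
i=4: S_4 = -40 + -3*4 = -52
i=5: S_5 = -40 + -3*5 = -55
The first 6 terms are: [-40, -43, -46, -49, -52, -55]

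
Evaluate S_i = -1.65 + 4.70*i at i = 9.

S_9 = -1.65 + 4.7*9 = -1.65 + 42.3 = 40.65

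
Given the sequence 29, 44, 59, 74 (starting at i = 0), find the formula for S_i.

Check differences: 44 - 29 = 15
59 - 44 = 15
Common difference d = 15.
First term a = 29.
Formula: S_i = 29 + 15*i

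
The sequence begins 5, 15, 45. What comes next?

Ratios: 15 / 5 = 3.0
This is a geometric sequence with common ratio r = 3.
Next term = 45 * 3 = 135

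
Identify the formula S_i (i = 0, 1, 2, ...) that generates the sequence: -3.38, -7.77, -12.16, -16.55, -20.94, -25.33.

Check differences: -7.77 - -3.38 = -4.39
-12.16 - -7.77 = -4.39
Common difference d = -4.39.
First term a = -3.38.
Formula: S_i = -3.38 - 4.39*i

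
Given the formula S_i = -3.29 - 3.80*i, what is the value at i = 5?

S_5 = -3.29 + -3.8*5 = -3.29 + -19.0 = -22.29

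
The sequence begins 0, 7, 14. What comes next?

Differences: 7 - 0 = 7
This is an arithmetic sequence with common difference d = 7.
Next term = 14 + 7 = 21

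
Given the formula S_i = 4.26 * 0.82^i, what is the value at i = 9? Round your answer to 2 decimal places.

S_9 = 4.26 * 0.82^9 ≈ 4.26 * 0.1676 ≈ 0.71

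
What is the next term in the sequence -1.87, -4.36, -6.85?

Differences: -4.36 - -1.87 = -2.49
This is an arithmetic sequence with common difference d = -2.49.
Next term = -6.85 + -2.49 = -9.34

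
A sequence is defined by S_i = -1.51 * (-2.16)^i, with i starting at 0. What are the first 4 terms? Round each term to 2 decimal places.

This is a geometric sequence.
i=0: S_0 = -1.51 * (-2.16)^0 = -1.51
i=1: S_1 = -1.51 * (-2.16)^1 ≈ 3.26
i=2: S_2 = -1.51 * (-2.16)^2 ≈ -7.05
i=3: S_3 = -1.51 * (-2.16)^3 ≈ 15.22
The first 4 terms are: [-1.51, 3.26, -7.05, 15.22]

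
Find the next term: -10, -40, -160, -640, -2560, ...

Ratios: -40 / -10 = 4.0
This is a geometric sequence with common ratio r = 4.
Next term = -2560 * 4 = -10240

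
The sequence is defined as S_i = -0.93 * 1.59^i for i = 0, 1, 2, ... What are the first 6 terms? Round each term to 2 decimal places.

This is a geometric sequence.
i=0: S_0 = -0.93 * 1.59^0 = -0.93
i=1: S_1 = -0.93 * 1.59^1 ≈ -1.48
i=2: S_2 = -0.93 * 1.59^2 ≈ -2.35
i=3: S_3 = -0.93 * 1.59^3 ≈ -3.74
i=4: S_4 = -0.93 * 1.59^4 ≈ -5.94
i=5: S_5 = -0.93 * 1.59^5 ≈ -9.45
The first 6 terms are: [-0.93, -1.48, -2.35, -3.74, -5.94, -9.45]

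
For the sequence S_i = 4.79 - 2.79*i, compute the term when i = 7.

S_7 = 4.79 + -2.79*7 = 4.79 + -19.53 = -14.74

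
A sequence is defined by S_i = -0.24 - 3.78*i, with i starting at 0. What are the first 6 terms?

This is an arithmetic sequence.
i=0: S_0 = -0.24 + -3.78*0 = -0.24
i=1: S_1 = -0.24 + -3.78*1 = -4.02
i=2: S_2 = -0.24 + -3.78*2 = -7.8
i=3: S_3 = -0.24 + -3.78*3 = -11.58
i=4: S_4 = -0.24 + -3.78*4 = -15.36
i=5: S_5 = -0.24 + -3.78*5 = -19.14
The first 6 terms are: [-0.24, -4.02, -7.8, -11.58, -15.36, -19.14]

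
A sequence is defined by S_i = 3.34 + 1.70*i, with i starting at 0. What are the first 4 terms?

This is an arithmetic sequence.
i=0: S_0 = 3.34 + 1.7*0 = 3.34
i=1: S_1 = 3.34 + 1.7*1 = 5.04
i=2: S_2 = 3.34 + 1.7*2 = 6.74
i=3: S_3 = 3.34 + 1.7*3 = 8.44
The first 4 terms are: [3.34, 5.04, 6.74, 8.44]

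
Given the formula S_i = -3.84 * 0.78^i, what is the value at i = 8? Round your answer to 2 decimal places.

S_8 = -3.84 * 0.78^8 ≈ -3.84 * 0.137 ≈ -0.53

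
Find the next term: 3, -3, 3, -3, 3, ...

Ratios: -3 / 3 = -1.0
This is a geometric sequence with common ratio r = -1.
Next term = 3 * -1 = -3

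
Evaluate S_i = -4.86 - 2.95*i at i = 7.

S_7 = -4.86 + -2.95*7 = -4.86 + -20.65 = -25.51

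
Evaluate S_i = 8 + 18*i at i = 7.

S_7 = 8 + 18*7 = 8 + 126 = 134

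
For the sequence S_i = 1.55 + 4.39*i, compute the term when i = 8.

S_8 = 1.55 + 4.39*8 = 1.55 + 35.12 = 36.67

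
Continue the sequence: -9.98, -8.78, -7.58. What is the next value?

Differences: -8.78 - -9.98 = 1.2
This is an arithmetic sequence with common difference d = 1.2.
Next term = -7.58 + 1.2 = -6.38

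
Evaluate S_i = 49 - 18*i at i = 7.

S_7 = 49 + -18*7 = 49 + -126 = -77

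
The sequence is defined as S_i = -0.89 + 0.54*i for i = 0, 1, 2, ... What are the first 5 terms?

This is an arithmetic sequence.
i=0: S_0 = -0.89 + 0.54*0 = -0.89
i=1: S_1 = -0.89 + 0.54*1 = -0.35
i=2: S_2 = -0.89 + 0.54*2 = 0.19
i=3: S_3 = -0.89 + 0.54*3 = 0.73
i=4: S_4 = -0.89 + 0.54*4 = 1.27
The first 5 terms are: [-0.89, -0.35, 0.19, 0.73, 1.27]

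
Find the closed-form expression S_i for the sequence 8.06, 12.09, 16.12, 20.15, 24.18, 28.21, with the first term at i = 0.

Check differences: 12.09 - 8.06 = 4.03
16.12 - 12.09 = 4.03
Common difference d = 4.03.
First term a = 8.06.
Formula: S_i = 8.06 + 4.03*i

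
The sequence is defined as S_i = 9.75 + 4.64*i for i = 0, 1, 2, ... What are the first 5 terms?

This is an arithmetic sequence.
i=0: S_0 = 9.75 + 4.64*0 = 9.75
i=1: S_1 = 9.75 + 4.64*1 = 14.39
i=2: S_2 = 9.75 + 4.64*2 = 19.03
i=3: S_3 = 9.75 + 4.64*3 = 23.67
i=4: S_4 = 9.75 + 4.64*4 = 28.31
The first 5 terms are: [9.75, 14.39, 19.03, 23.67, 28.31]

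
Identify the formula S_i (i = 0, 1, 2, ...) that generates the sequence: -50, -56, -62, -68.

Check differences: -56 - -50 = -6
-62 - -56 = -6
Common difference d = -6.
First term a = -50.
Formula: S_i = -50 - 6*i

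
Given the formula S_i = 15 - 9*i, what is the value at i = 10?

S_10 = 15 + -9*10 = 15 + -90 = -75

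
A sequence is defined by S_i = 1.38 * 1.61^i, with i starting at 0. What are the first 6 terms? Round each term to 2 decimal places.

This is a geometric sequence.
i=0: S_0 = 1.38 * 1.61^0 = 1.38
i=1: S_1 = 1.38 * 1.61^1 ≈ 2.22
i=2: S_2 = 1.38 * 1.61^2 ≈ 3.58
i=3: S_3 = 1.38 * 1.61^3 ≈ 5.76
i=4: S_4 = 1.38 * 1.61^4 ≈ 9.27
i=5: S_5 = 1.38 * 1.61^5 ≈ 14.93
The first 6 terms are: [1.38, 2.22, 3.58, 5.76, 9.27, 14.93]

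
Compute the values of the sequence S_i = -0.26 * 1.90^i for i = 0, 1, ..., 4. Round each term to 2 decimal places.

This is a geometric sequence.
i=0: S_0 = -0.26 * 1.9^0 = -0.26
i=1: S_1 = -0.26 * 1.9^1 ≈ -0.49
i=2: S_2 = -0.26 * 1.9^2 ≈ -0.94
i=3: S_3 = -0.26 * 1.9^3 ≈ -1.78
i=4: S_4 = -0.26 * 1.9^4 ≈ -3.39
The first 5 terms are: [-0.26, -0.49, -0.94, -1.78, -3.39]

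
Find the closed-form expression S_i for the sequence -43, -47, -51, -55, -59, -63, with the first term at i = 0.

Check differences: -47 - -43 = -4
-51 - -47 = -4
Common difference d = -4.
First term a = -43.
Formula: S_i = -43 - 4*i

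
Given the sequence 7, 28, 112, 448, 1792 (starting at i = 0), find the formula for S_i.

Check ratios: 28 / 7 = 4.0
Common ratio r = 4.
First term a = 7.
Formula: S_i = 7 * 4^i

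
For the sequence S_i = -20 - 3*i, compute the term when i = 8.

S_8 = -20 + -3*8 = -20 + -24 = -44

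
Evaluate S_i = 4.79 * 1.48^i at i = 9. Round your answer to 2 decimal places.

S_9 = 4.79 * 1.48^9 ≈ 4.79 * 34.0687 ≈ 163.19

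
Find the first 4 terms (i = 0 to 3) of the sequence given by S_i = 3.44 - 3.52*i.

This is an arithmetic sequence.
i=0: S_0 = 3.44 + -3.52*0 = 3.44
i=1: S_1 = 3.44 + -3.52*1 = -0.08
i=2: S_2 = 3.44 + -3.52*2 = -3.6
i=3: S_3 = 3.44 + -3.52*3 = -7.12
The first 4 terms are: [3.44, -0.08, -3.6, -7.12]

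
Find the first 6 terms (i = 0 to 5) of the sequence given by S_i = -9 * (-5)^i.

This is a geometric sequence.
i=0: S_0 = -9 * (-5)^0 = -9
i=1: S_1 = -9 * (-5)^1 = 45
i=2: S_2 = -9 * (-5)^2 = -225
i=3: S_3 = -9 * (-5)^3 = 1125
i=4: S_4 = -9 * (-5)^4 = -5625
i=5: S_5 = -9 * (-5)^5 = 28125
The first 6 terms are: [-9, 45, -225, 1125, -5625, 28125]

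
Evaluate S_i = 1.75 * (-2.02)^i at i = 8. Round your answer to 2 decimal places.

S_8 = 1.75 * (-2.02)^8 ≈ 1.75 * 277.2113 ≈ 485.12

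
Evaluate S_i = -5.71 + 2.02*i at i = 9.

S_9 = -5.71 + 2.02*9 = -5.71 + 18.18 = 12.47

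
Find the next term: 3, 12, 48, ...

Ratios: 12 / 3 = 4.0
This is a geometric sequence with common ratio r = 4.
Next term = 48 * 4 = 192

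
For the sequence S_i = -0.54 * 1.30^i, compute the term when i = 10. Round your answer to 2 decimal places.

S_10 = -0.54 * 1.3^10 ≈ -0.54 * 13.7858 ≈ -7.44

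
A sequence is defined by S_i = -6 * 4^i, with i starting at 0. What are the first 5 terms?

This is a geometric sequence.
i=0: S_0 = -6 * 4^0 = -6
i=1: S_1 = -6 * 4^1 = -24
i=2: S_2 = -6 * 4^2 = -96
i=3: S_3 = -6 * 4^3 = -384
i=4: S_4 = -6 * 4^4 = -1536
The first 5 terms are: [-6, -24, -96, -384, -1536]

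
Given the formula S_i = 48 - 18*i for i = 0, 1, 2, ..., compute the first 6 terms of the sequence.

This is an arithmetic sequence.
i=0: S_0 = 48 + -18*0 = 48
i=1: S_1 = 48 + -18*1 = 30
i=2: S_2 = 48 + -18*2 = 12
i=3: S_3 = 48 + -18*3 = -6
i=4: S_4 = 48 + -18*4 = -24
i=5: S_5 = 48 + -18*5 = -42
The first 6 terms are: [48, 30, 12, -6, -24, -42]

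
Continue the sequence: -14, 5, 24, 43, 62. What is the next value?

Differences: 5 - -14 = 19
This is an arithmetic sequence with common difference d = 19.
Next term = 62 + 19 = 81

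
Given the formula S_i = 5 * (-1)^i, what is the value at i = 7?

S_7 = 5 * (-1)^7 = 5 * -1 = -5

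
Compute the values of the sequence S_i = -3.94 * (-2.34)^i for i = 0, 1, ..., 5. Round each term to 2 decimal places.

This is a geometric sequence.
i=0: S_0 = -3.94 * (-2.34)^0 = -3.94
i=1: S_1 = -3.94 * (-2.34)^1 ≈ 9.22
i=2: S_2 = -3.94 * (-2.34)^2 ≈ -21.57
i=3: S_3 = -3.94 * (-2.34)^3 ≈ 50.48
i=4: S_4 = -3.94 * (-2.34)^4 ≈ -118.13
i=5: S_5 = -3.94 * (-2.34)^5 ≈ 276.42
The first 6 terms are: [-3.94, 9.22, -21.57, 50.48, -118.13, 276.42]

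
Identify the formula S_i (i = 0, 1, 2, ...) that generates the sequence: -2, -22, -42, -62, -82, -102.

Check differences: -22 - -2 = -20
-42 - -22 = -20
Common difference d = -20.
First term a = -2.
Formula: S_i = -2 - 20*i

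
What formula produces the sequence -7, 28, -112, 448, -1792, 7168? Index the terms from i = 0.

Check ratios: 28 / -7 = -4.0
Common ratio r = -4.
First term a = -7.
Formula: S_i = -7 * (-4)^i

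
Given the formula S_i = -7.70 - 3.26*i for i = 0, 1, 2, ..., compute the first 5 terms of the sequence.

This is an arithmetic sequence.
i=0: S_0 = -7.7 + -3.26*0 = -7.7
i=1: S_1 = -7.7 + -3.26*1 = -10.96
i=2: S_2 = -7.7 + -3.26*2 = -14.22
i=3: S_3 = -7.7 + -3.26*3 = -17.48
i=4: S_4 = -7.7 + -3.26*4 = -20.74
The first 5 terms are: [-7.7, -10.96, -14.22, -17.48, -20.74]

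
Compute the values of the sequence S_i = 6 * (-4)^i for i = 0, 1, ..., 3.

This is a geometric sequence.
i=0: S_0 = 6 * (-4)^0 = 6
i=1: S_1 = 6 * (-4)^1 = -24
i=2: S_2 = 6 * (-4)^2 = 96
i=3: S_3 = 6 * (-4)^3 = -384
The first 4 terms are: [6, -24, 96, -384]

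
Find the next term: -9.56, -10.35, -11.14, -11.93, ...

Differences: -10.35 - -9.56 = -0.79
This is an arithmetic sequence with common difference d = -0.79.
Next term = -11.93 + -0.79 = -12.72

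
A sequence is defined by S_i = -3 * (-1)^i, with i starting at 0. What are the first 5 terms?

This is a geometric sequence.
i=0: S_0 = -3 * (-1)^0 = -3
i=1: S_1 = -3 * (-1)^1 = 3
i=2: S_2 = -3 * (-1)^2 = -3
i=3: S_3 = -3 * (-1)^3 = 3
i=4: S_4 = -3 * (-1)^4 = -3
The first 5 terms are: [-3, 3, -3, 3, -3]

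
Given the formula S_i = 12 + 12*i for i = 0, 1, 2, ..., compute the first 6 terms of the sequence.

This is an arithmetic sequence.
i=0: S_0 = 12 + 12*0 = 12
i=1: S_1 = 12 + 12*1 = 24
i=2: S_2 = 12 + 12*2 = 36
i=3: S_3 = 12 + 12*3 = 48
i=4: S_4 = 12 + 12*4 = 60
i=5: S_5 = 12 + 12*5 = 72
The first 6 terms are: [12, 24, 36, 48, 60, 72]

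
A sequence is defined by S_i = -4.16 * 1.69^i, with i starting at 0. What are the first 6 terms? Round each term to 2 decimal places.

This is a geometric sequence.
i=0: S_0 = -4.16 * 1.69^0 = -4.16
i=1: S_1 = -4.16 * 1.69^1 ≈ -7.03
i=2: S_2 = -4.16 * 1.69^2 ≈ -11.88
i=3: S_3 = -4.16 * 1.69^3 ≈ -20.08
i=4: S_4 = -4.16 * 1.69^4 ≈ -33.93
i=5: S_5 = -4.16 * 1.69^5 ≈ -57.35
The first 6 terms are: [-4.16, -7.03, -11.88, -20.08, -33.93, -57.35]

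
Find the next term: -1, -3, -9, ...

Ratios: -3 / -1 = 3.0
This is a geometric sequence with common ratio r = 3.
Next term = -9 * 3 = -27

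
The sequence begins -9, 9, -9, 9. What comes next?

Ratios: 9 / -9 = -1.0
This is a geometric sequence with common ratio r = -1.
Next term = 9 * -1 = -9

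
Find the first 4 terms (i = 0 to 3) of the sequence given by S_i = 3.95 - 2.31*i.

This is an arithmetic sequence.
i=0: S_0 = 3.95 + -2.31*0 = 3.95
i=1: S_1 = 3.95 + -2.31*1 = 1.64
i=2: S_2 = 3.95 + -2.31*2 = -0.67
i=3: S_3 = 3.95 + -2.31*3 = -2.98
The first 4 terms are: [3.95, 1.64, -0.67, -2.98]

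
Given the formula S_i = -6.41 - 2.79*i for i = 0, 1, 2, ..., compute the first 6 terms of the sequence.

This is an arithmetic sequence.
i=0: S_0 = -6.41 + -2.79*0 = -6.41
i=1: S_1 = -6.41 + -2.79*1 = -9.2
i=2: S_2 = -6.41 + -2.79*2 = -11.99
i=3: S_3 = -6.41 + -2.79*3 = -14.78
i=4: S_4 = -6.41 + -2.79*4 = -17.57
i=5: S_5 = -6.41 + -2.79*5 = -20.36
The first 6 terms are: [-6.41, -9.2, -11.99, -14.78, -17.57, -20.36]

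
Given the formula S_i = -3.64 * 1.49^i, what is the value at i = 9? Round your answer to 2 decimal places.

S_9 = -3.64 * 1.49^9 ≈ -3.64 * 36.1973 ≈ -131.76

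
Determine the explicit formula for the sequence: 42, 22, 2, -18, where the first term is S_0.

Check differences: 22 - 42 = -20
2 - 22 = -20
Common difference d = -20.
First term a = 42.
Formula: S_i = 42 - 20*i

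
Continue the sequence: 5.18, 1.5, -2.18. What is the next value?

Differences: 1.5 - 5.18 = -3.68
This is an arithmetic sequence with common difference d = -3.68.
Next term = -2.18 + -3.68 = -5.86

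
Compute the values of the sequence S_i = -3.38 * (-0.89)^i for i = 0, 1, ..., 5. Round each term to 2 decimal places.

This is a geometric sequence.
i=0: S_0 = -3.38 * (-0.89)^0 = -3.38
i=1: S_1 = -3.38 * (-0.89)^1 ≈ 3.01
i=2: S_2 = -3.38 * (-0.89)^2 ≈ -2.68
i=3: S_3 = -3.38 * (-0.89)^3 ≈ 2.38
i=4: S_4 = -3.38 * (-0.89)^4 ≈ -2.12
i=5: S_5 = -3.38 * (-0.89)^5 ≈ 1.89
The first 6 terms are: [-3.38, 3.01, -2.68, 2.38, -2.12, 1.89]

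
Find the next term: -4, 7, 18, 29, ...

Differences: 7 - -4 = 11
This is an arithmetic sequence with common difference d = 11.
Next term = 29 + 11 = 40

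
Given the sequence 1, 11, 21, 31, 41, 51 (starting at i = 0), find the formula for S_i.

Check differences: 11 - 1 = 10
21 - 11 = 10
Common difference d = 10.
First term a = 1.
Formula: S_i = 1 + 10*i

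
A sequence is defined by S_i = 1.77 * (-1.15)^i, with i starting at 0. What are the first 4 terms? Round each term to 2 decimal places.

This is a geometric sequence.
i=0: S_0 = 1.77 * (-1.15)^0 = 1.77
i=1: S_1 = 1.77 * (-1.15)^1 ≈ -2.04
i=2: S_2 = 1.77 * (-1.15)^2 ≈ 2.34
i=3: S_3 = 1.77 * (-1.15)^3 ≈ -2.69
The first 4 terms are: [1.77, -2.04, 2.34, -2.69]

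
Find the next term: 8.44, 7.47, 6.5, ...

Differences: 7.47 - 8.44 = -0.97
This is an arithmetic sequence with common difference d = -0.97.
Next term = 6.5 + -0.97 = 5.53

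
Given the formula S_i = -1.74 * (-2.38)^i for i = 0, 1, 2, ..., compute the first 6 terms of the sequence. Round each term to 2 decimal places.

This is a geometric sequence.
i=0: S_0 = -1.74 * (-2.38)^0 = -1.74
i=1: S_1 = -1.74 * (-2.38)^1 ≈ 4.14
i=2: S_2 = -1.74 * (-2.38)^2 ≈ -9.86
i=3: S_3 = -1.74 * (-2.38)^3 ≈ 23.46
i=4: S_4 = -1.74 * (-2.38)^4 ≈ -55.83
i=5: S_5 = -1.74 * (-2.38)^5 ≈ 132.87
The first 6 terms are: [-1.74, 4.14, -9.86, 23.46, -55.83, 132.87]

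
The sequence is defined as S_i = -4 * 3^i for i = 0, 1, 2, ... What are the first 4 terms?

This is a geometric sequence.
i=0: S_0 = -4 * 3^0 = -4
i=1: S_1 = -4 * 3^1 = -12
i=2: S_2 = -4 * 3^2 = -36
i=3: S_3 = -4 * 3^3 = -108
The first 4 terms are: [-4, -12, -36, -108]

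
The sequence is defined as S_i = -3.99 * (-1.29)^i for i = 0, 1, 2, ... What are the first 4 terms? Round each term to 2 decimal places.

This is a geometric sequence.
i=0: S_0 = -3.99 * (-1.29)^0 = -3.99
i=1: S_1 = -3.99 * (-1.29)^1 ≈ 5.15
i=2: S_2 = -3.99 * (-1.29)^2 ≈ -6.64
i=3: S_3 = -3.99 * (-1.29)^3 ≈ 8.57
The first 4 terms are: [-3.99, 5.15, -6.64, 8.57]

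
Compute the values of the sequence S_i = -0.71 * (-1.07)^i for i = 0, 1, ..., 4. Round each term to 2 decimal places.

This is a geometric sequence.
i=0: S_0 = -0.71 * (-1.07)^0 = -0.71
i=1: S_1 = -0.71 * (-1.07)^1 ≈ 0.76
i=2: S_2 = -0.71 * (-1.07)^2 ≈ -0.81
i=3: S_3 = -0.71 * (-1.07)^3 ≈ 0.87
i=4: S_4 = -0.71 * (-1.07)^4 ≈ -0.93
The first 5 terms are: [-0.71, 0.76, -0.81, 0.87, -0.93]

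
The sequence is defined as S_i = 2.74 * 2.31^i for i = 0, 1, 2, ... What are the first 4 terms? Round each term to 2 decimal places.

This is a geometric sequence.
i=0: S_0 = 2.74 * 2.31^0 = 2.74
i=1: S_1 = 2.74 * 2.31^1 ≈ 6.33
i=2: S_2 = 2.74 * 2.31^2 ≈ 14.62
i=3: S_3 = 2.74 * 2.31^3 ≈ 33.77
The first 4 terms are: [2.74, 6.33, 14.62, 33.77]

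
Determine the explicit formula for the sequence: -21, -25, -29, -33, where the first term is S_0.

Check differences: -25 - -21 = -4
-29 - -25 = -4
Common difference d = -4.
First term a = -21.
Formula: S_i = -21 - 4*i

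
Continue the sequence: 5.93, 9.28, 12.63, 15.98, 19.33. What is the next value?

Differences: 9.28 - 5.93 = 3.35
This is an arithmetic sequence with common difference d = 3.35.
Next term = 19.33 + 3.35 = 22.68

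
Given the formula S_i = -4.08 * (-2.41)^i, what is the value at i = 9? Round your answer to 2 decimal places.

S_9 = -4.08 * (-2.41)^9 ≈ -4.08 * -2742.5426 ≈ 11189.57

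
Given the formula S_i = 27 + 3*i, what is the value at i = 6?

S_6 = 27 + 3*6 = 27 + 18 = 45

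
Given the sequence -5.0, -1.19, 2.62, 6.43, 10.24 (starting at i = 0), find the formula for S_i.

Check differences: -1.19 - -5.0 = 3.81
2.62 - -1.19 = 3.81
Common difference d = 3.81.
First term a = -5.0.
Formula: S_i = -5.00 + 3.81*i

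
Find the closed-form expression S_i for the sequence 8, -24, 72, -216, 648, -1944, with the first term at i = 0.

Check ratios: -24 / 8 = -3.0
Common ratio r = -3.
First term a = 8.
Formula: S_i = 8 * (-3)^i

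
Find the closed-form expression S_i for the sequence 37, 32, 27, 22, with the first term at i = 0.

Check differences: 32 - 37 = -5
27 - 32 = -5
Common difference d = -5.
First term a = 37.
Formula: S_i = 37 - 5*i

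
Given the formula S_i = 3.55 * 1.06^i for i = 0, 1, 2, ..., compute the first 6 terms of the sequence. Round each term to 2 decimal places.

This is a geometric sequence.
i=0: S_0 = 3.55 * 1.06^0 = 3.55
i=1: S_1 = 3.55 * 1.06^1 ≈ 3.76
i=2: S_2 = 3.55 * 1.06^2 ≈ 3.99
i=3: S_3 = 3.55 * 1.06^3 ≈ 4.23
i=4: S_4 = 3.55 * 1.06^4 ≈ 4.48
i=5: S_5 = 3.55 * 1.06^5 ≈ 4.75
The first 6 terms are: [3.55, 3.76, 3.99, 4.23, 4.48, 4.75]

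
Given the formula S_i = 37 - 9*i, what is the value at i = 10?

S_10 = 37 + -9*10 = 37 + -90 = -53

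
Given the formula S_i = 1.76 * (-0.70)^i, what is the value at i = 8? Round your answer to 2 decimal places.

S_8 = 1.76 * (-0.7)^8 ≈ 1.76 * 0.0576 ≈ 0.1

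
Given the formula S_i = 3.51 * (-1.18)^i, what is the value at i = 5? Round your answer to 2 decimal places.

S_5 = 3.51 * (-1.18)^5 ≈ 3.51 * -2.2878 ≈ -8.03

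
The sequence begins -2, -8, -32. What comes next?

Ratios: -8 / -2 = 4.0
This is a geometric sequence with common ratio r = 4.
Next term = -32 * 4 = -128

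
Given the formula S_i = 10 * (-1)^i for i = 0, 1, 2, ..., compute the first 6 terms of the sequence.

This is a geometric sequence.
i=0: S_0 = 10 * (-1)^0 = 10
i=1: S_1 = 10 * (-1)^1 = -10
i=2: S_2 = 10 * (-1)^2 = 10
i=3: S_3 = 10 * (-1)^3 = -10
i=4: S_4 = 10 * (-1)^4 = 10
i=5: S_5 = 10 * (-1)^5 = -10
The first 6 terms are: [10, -10, 10, -10, 10, -10]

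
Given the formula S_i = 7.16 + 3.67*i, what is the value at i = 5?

S_5 = 7.16 + 3.67*5 = 7.16 + 18.35 = 25.51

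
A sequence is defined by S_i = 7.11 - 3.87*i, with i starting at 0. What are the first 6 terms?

This is an arithmetic sequence.
i=0: S_0 = 7.11 + -3.87*0 = 7.11
i=1: S_1 = 7.11 + -3.87*1 = 3.24
i=2: S_2 = 7.11 + -3.87*2 = -0.63
i=3: S_3 = 7.11 + -3.87*3 = -4.5
i=4: S_4 = 7.11 + -3.87*4 = -8.37
i=5: S_5 = 7.11 + -3.87*5 = -12.24
The first 6 terms are: [7.11, 3.24, -0.63, -4.5, -8.37, -12.24]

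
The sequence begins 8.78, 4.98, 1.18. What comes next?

Differences: 4.98 - 8.78 = -3.8
This is an arithmetic sequence with common difference d = -3.8.
Next term = 1.18 + -3.8 = -2.62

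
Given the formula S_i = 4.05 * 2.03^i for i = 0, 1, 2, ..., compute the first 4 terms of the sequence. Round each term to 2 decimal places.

This is a geometric sequence.
i=0: S_0 = 4.05 * 2.03^0 = 4.05
i=1: S_1 = 4.05 * 2.03^1 ≈ 8.22
i=2: S_2 = 4.05 * 2.03^2 ≈ 16.69
i=3: S_3 = 4.05 * 2.03^3 ≈ 33.88
The first 4 terms are: [4.05, 8.22, 16.69, 33.88]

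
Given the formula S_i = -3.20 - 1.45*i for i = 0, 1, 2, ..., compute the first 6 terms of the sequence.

This is an arithmetic sequence.
i=0: S_0 = -3.2 + -1.45*0 = -3.2
i=1: S_1 = -3.2 + -1.45*1 = -4.65
i=2: S_2 = -3.2 + -1.45*2 = -6.1
i=3: S_3 = -3.2 + -1.45*3 = -7.55
i=4: S_4 = -3.2 + -1.45*4 = -9.0
i=5: S_5 = -3.2 + -1.45*5 = -10.45
The first 6 terms are: [-3.2, -4.65, -6.1, -7.55, -9.0, -10.45]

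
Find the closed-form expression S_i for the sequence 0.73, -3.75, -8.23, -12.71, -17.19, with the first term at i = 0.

Check differences: -3.75 - 0.73 = -4.48
-8.23 - -3.75 = -4.48
Common difference d = -4.48.
First term a = 0.73.
Formula: S_i = 0.73 - 4.48*i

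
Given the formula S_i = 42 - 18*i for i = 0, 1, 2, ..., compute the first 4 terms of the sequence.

This is an arithmetic sequence.
i=0: S_0 = 42 + -18*0 = 42
i=1: S_1 = 42 + -18*1 = 24
i=2: S_2 = 42 + -18*2 = 6
i=3: S_3 = 42 + -18*3 = -12
The first 4 terms are: [42, 24, 6, -12]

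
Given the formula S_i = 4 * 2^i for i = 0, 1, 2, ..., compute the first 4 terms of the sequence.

This is a geometric sequence.
i=0: S_0 = 4 * 2^0 = 4
i=1: S_1 = 4 * 2^1 = 8
i=2: S_2 = 4 * 2^2 = 16
i=3: S_3 = 4 * 2^3 = 32
The first 4 terms are: [4, 8, 16, 32]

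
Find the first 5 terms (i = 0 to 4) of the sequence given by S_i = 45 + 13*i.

This is an arithmetic sequence.
i=0: S_0 = 45 + 13*0 = 45
i=1: S_1 = 45 + 13*1 = 58
i=2: S_2 = 45 + 13*2 = 71
i=3: S_3 = 45 + 13*3 = 84
i=4: S_4 = 45 + 13*4 = 97
The first 5 terms are: [45, 58, 71, 84, 97]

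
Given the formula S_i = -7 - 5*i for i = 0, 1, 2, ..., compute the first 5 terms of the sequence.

This is an arithmetic sequence.
i=0: S_0 = -7 + -5*0 = -7
i=1: S_1 = -7 + -5*1 = -12
i=2: S_2 = -7 + -5*2 = -17
i=3: S_3 = -7 + -5*3 = -22
i=4: S_4 = -7 + -5*4 = -27
The first 5 terms are: [-7, -12, -17, -22, -27]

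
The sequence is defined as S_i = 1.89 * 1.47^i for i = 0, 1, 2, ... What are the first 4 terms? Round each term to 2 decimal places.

This is a geometric sequence.
i=0: S_0 = 1.89 * 1.47^0 = 1.89
i=1: S_1 = 1.89 * 1.47^1 ≈ 2.78
i=2: S_2 = 1.89 * 1.47^2 ≈ 4.08
i=3: S_3 = 1.89 * 1.47^3 ≈ 6.0
The first 4 terms are: [1.89, 2.78, 4.08, 6.0]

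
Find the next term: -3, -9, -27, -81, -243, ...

Ratios: -9 / -3 = 3.0
This is a geometric sequence with common ratio r = 3.
Next term = -243 * 3 = -729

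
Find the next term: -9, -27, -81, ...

Ratios: -27 / -9 = 3.0
This is a geometric sequence with common ratio r = 3.
Next term = -81 * 3 = -243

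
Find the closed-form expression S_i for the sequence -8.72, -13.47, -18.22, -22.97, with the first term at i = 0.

Check differences: -13.47 - -8.72 = -4.75
-18.22 - -13.47 = -4.75
Common difference d = -4.75.
First term a = -8.72.
Formula: S_i = -8.72 - 4.75*i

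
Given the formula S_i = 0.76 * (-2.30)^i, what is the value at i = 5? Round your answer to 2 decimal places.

S_5 = 0.76 * (-2.3)^5 ≈ 0.76 * -64.3634 ≈ -48.92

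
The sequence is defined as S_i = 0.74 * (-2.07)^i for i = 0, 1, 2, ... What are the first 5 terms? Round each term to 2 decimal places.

This is a geometric sequence.
i=0: S_0 = 0.74 * (-2.07)^0 = 0.74
i=1: S_1 = 0.74 * (-2.07)^1 ≈ -1.53
i=2: S_2 = 0.74 * (-2.07)^2 ≈ 3.17
i=3: S_3 = 0.74 * (-2.07)^3 ≈ -6.56
i=4: S_4 = 0.74 * (-2.07)^4 ≈ 13.59
The first 5 terms are: [0.74, -1.53, 3.17, -6.56, 13.59]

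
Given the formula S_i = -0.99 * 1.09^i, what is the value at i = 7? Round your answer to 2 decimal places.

S_7 = -0.99 * 1.09^7 ≈ -0.99 * 1.828 ≈ -1.81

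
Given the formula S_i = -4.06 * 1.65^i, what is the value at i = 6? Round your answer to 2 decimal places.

S_6 = -4.06 * 1.65^6 ≈ -4.06 * 20.1792 ≈ -81.93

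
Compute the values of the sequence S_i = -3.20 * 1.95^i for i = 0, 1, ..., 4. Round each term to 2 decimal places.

This is a geometric sequence.
i=0: S_0 = -3.2 * 1.95^0 = -3.2
i=1: S_1 = -3.2 * 1.95^1 = -6.24
i=2: S_2 = -3.2 * 1.95^2 ≈ -12.17
i=3: S_3 = -3.2 * 1.95^3 ≈ -23.73
i=4: S_4 = -3.2 * 1.95^4 ≈ -46.27
The first 5 terms are: [-3.2, -6.24, -12.17, -23.73, -46.27]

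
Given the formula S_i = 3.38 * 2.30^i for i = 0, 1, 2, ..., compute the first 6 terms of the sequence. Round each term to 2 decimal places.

This is a geometric sequence.
i=0: S_0 = 3.38 * 2.3^0 = 3.38
i=1: S_1 = 3.38 * 2.3^1 ≈ 7.77
i=2: S_2 = 3.38 * 2.3^2 ≈ 17.88
i=3: S_3 = 3.38 * 2.3^3 ≈ 41.12
i=4: S_4 = 3.38 * 2.3^4 ≈ 94.59
i=5: S_5 = 3.38 * 2.3^5 ≈ 217.55
The first 6 terms are: [3.38, 7.77, 17.88, 41.12, 94.59, 217.55]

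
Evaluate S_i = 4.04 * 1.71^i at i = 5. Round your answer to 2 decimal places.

S_5 = 4.04 * 1.71^5 ≈ 4.04 * 14.6211 ≈ 59.07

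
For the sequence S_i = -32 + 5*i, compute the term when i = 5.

S_5 = -32 + 5*5 = -32 + 25 = -7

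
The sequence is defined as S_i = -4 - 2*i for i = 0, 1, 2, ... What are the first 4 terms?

This is an arithmetic sequence.
i=0: S_0 = -4 + -2*0 = -4
i=1: S_1 = -4 + -2*1 = -6
i=2: S_2 = -4 + -2*2 = -8
i=3: S_3 = -4 + -2*3 = -10
The first 4 terms are: [-4, -6, -8, -10]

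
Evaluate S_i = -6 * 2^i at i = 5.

S_5 = -6 * 2^5 = -6 * 32 = -192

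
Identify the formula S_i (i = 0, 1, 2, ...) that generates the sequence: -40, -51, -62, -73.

Check differences: -51 - -40 = -11
-62 - -51 = -11
Common difference d = -11.
First term a = -40.
Formula: S_i = -40 - 11*i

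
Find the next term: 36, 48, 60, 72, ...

Differences: 48 - 36 = 12
This is an arithmetic sequence with common difference d = 12.
Next term = 72 + 12 = 84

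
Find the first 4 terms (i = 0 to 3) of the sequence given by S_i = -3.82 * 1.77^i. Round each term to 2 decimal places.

This is a geometric sequence.
i=0: S_0 = -3.82 * 1.77^0 = -3.82
i=1: S_1 = -3.82 * 1.77^1 ≈ -6.76
i=2: S_2 = -3.82 * 1.77^2 ≈ -11.97
i=3: S_3 = -3.82 * 1.77^3 ≈ -21.18
The first 4 terms are: [-3.82, -6.76, -11.97, -21.18]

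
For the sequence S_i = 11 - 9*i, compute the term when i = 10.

S_10 = 11 + -9*10 = 11 + -90 = -79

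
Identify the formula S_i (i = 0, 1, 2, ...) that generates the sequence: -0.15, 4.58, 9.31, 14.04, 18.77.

Check differences: 4.58 - -0.15 = 4.73
9.31 - 4.58 = 4.73
Common difference d = 4.73.
First term a = -0.15.
Formula: S_i = -0.15 + 4.73*i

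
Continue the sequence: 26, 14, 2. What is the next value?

Differences: 14 - 26 = -12
This is an arithmetic sequence with common difference d = -12.
Next term = 2 + -12 = -10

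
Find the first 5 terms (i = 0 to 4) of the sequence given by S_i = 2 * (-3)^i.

This is a geometric sequence.
i=0: S_0 = 2 * (-3)^0 = 2
i=1: S_1 = 2 * (-3)^1 = -6
i=2: S_2 = 2 * (-3)^2 = 18
i=3: S_3 = 2 * (-3)^3 = -54
i=4: S_4 = 2 * (-3)^4 = 162
The first 5 terms are: [2, -6, 18, -54, 162]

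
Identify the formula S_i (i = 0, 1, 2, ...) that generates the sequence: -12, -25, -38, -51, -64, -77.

Check differences: -25 - -12 = -13
-38 - -25 = -13
Common difference d = -13.
First term a = -12.
Formula: S_i = -12 - 13*i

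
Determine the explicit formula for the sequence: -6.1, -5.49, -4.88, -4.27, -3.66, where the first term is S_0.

Check differences: -5.49 - -6.1 = 0.61
-4.88 - -5.49 = 0.61
Common difference d = 0.61.
First term a = -6.1.
Formula: S_i = -6.10 + 0.61*i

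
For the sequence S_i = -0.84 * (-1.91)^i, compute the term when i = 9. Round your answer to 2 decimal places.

S_9 = -0.84 * (-1.91)^9 ≈ -0.84 * -338.2987 ≈ 284.17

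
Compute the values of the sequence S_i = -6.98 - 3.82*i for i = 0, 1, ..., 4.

This is an arithmetic sequence.
i=0: S_0 = -6.98 + -3.82*0 = -6.98
i=1: S_1 = -6.98 + -3.82*1 = -10.8
i=2: S_2 = -6.98 + -3.82*2 = -14.62
i=3: S_3 = -6.98 + -3.82*3 = -18.44
i=4: S_4 = -6.98 + -3.82*4 = -22.26
The first 5 terms are: [-6.98, -10.8, -14.62, -18.44, -22.26]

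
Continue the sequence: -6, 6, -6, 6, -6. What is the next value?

Ratios: 6 / -6 = -1.0
This is a geometric sequence with common ratio r = -1.
Next term = -6 * -1 = 6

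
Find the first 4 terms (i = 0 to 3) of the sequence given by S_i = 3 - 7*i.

This is an arithmetic sequence.
i=0: S_0 = 3 + -7*0 = 3
i=1: S_1 = 3 + -7*1 = -4
i=2: S_2 = 3 + -7*2 = -11
i=3: S_3 = 3 + -7*3 = -18
The first 4 terms are: [3, -4, -11, -18]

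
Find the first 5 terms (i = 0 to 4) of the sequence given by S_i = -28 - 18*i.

This is an arithmetic sequence.
i=0: S_0 = -28 + -18*0 = -28
i=1: S_1 = -28 + -18*1 = -46
i=2: S_2 = -28 + -18*2 = -64
i=3: S_3 = -28 + -18*3 = -82
i=4: S_4 = -28 + -18*4 = -100
The first 5 terms are: [-28, -46, -64, -82, -100]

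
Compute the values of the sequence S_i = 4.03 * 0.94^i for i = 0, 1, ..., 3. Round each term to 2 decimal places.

This is a geometric sequence.
i=0: S_0 = 4.03 * 0.94^0 = 4.03
i=1: S_1 = 4.03 * 0.94^1 ≈ 3.79
i=2: S_2 = 4.03 * 0.94^2 ≈ 3.56
i=3: S_3 = 4.03 * 0.94^3 ≈ 3.35
The first 4 terms are: [4.03, 3.79, 3.56, 3.35]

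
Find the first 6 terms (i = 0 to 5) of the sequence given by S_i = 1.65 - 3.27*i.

This is an arithmetic sequence.
i=0: S_0 = 1.65 + -3.27*0 = 1.65
i=1: S_1 = 1.65 + -3.27*1 = -1.62
i=2: S_2 = 1.65 + -3.27*2 = -4.89
i=3: S_3 = 1.65 + -3.27*3 = -8.16
i=4: S_4 = 1.65 + -3.27*4 = -11.43
i=5: S_5 = 1.65 + -3.27*5 = -14.7
The first 6 terms are: [1.65, -1.62, -4.89, -8.16, -11.43, -14.7]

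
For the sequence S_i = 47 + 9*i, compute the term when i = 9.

S_9 = 47 + 9*9 = 47 + 81 = 128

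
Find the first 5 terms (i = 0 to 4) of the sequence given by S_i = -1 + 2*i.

This is an arithmetic sequence.
i=0: S_0 = -1 + 2*0 = -1
i=1: S_1 = -1 + 2*1 = 1
i=2: S_2 = -1 + 2*2 = 3
i=3: S_3 = -1 + 2*3 = 5
i=4: S_4 = -1 + 2*4 = 7
The first 5 terms are: [-1, 1, 3, 5, 7]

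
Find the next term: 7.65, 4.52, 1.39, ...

Differences: 4.52 - 7.65 = -3.13
This is an arithmetic sequence with common difference d = -3.13.
Next term = 1.39 + -3.13 = -1.74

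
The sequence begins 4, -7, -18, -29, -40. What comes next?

Differences: -7 - 4 = -11
This is an arithmetic sequence with common difference d = -11.
Next term = -40 + -11 = -51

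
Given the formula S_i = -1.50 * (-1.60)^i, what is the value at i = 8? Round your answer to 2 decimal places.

S_8 = -1.5 * (-1.6)^8 ≈ -1.5 * 42.9497 ≈ -64.42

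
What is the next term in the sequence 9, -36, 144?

Ratios: -36 / 9 = -4.0
This is a geometric sequence with common ratio r = -4.
Next term = 144 * -4 = -576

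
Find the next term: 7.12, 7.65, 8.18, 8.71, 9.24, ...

Differences: 7.65 - 7.12 = 0.53
This is an arithmetic sequence with common difference d = 0.53.
Next term = 9.24 + 0.53 = 9.77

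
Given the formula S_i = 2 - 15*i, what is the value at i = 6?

S_6 = 2 + -15*6 = 2 + -90 = -88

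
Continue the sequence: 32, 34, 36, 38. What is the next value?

Differences: 34 - 32 = 2
This is an arithmetic sequence with common difference d = 2.
Next term = 38 + 2 = 40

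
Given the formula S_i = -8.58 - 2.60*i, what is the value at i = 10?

S_10 = -8.58 + -2.6*10 = -8.58 + -26.0 = -34.58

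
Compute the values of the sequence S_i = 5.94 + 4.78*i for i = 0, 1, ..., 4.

This is an arithmetic sequence.
i=0: S_0 = 5.94 + 4.78*0 = 5.94
i=1: S_1 = 5.94 + 4.78*1 = 10.72
i=2: S_2 = 5.94 + 4.78*2 = 15.5
i=3: S_3 = 5.94 + 4.78*3 = 20.28
i=4: S_4 = 5.94 + 4.78*4 = 25.06
The first 5 terms are: [5.94, 10.72, 15.5, 20.28, 25.06]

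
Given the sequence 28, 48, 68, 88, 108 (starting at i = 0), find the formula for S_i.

Check differences: 48 - 28 = 20
68 - 48 = 20
Common difference d = 20.
First term a = 28.
Formula: S_i = 28 + 20*i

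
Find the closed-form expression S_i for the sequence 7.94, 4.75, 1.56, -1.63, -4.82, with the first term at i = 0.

Check differences: 4.75 - 7.94 = -3.19
1.56 - 4.75 = -3.19
Common difference d = -3.19.
First term a = 7.94.
Formula: S_i = 7.94 - 3.19*i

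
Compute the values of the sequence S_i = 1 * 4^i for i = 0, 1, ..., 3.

This is a geometric sequence.
i=0: S_0 = 1 * 4^0 = 1
i=1: S_1 = 1 * 4^1 = 4
i=2: S_2 = 1 * 4^2 = 16
i=3: S_3 = 1 * 4^3 = 64
The first 4 terms are: [1, 4, 16, 64]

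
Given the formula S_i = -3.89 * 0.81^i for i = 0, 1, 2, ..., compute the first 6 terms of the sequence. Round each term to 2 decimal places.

This is a geometric sequence.
i=0: S_0 = -3.89 * 0.81^0 = -3.89
i=1: S_1 = -3.89 * 0.81^1 ≈ -3.15
i=2: S_2 = -3.89 * 0.81^2 ≈ -2.55
i=3: S_3 = -3.89 * 0.81^3 ≈ -2.07
i=4: S_4 = -3.89 * 0.81^4 ≈ -1.67
i=5: S_5 = -3.89 * 0.81^5 ≈ -1.36
The first 6 terms are: [-3.89, -3.15, -2.55, -2.07, -1.67, -1.36]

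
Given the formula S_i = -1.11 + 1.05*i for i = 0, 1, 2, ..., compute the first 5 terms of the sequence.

This is an arithmetic sequence.
i=0: S_0 = -1.11 + 1.05*0 = -1.11
i=1: S_1 = -1.11 + 1.05*1 = -0.06
i=2: S_2 = -1.11 + 1.05*2 = 0.99
i=3: S_3 = -1.11 + 1.05*3 = 2.04
i=4: S_4 = -1.11 + 1.05*4 = 3.09
The first 5 terms are: [-1.11, -0.06, 0.99, 2.04, 3.09]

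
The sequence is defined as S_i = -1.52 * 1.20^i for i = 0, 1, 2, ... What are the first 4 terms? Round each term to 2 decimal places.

This is a geometric sequence.
i=0: S_0 = -1.52 * 1.2^0 = -1.52
i=1: S_1 = -1.52 * 1.2^1 ≈ -1.82
i=2: S_2 = -1.52 * 1.2^2 ≈ -2.19
i=3: S_3 = -1.52 * 1.2^3 ≈ -2.63
The first 4 terms are: [-1.52, -1.82, -2.19, -2.63]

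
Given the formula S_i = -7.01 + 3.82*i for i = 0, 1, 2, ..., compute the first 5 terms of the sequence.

This is an arithmetic sequence.
i=0: S_0 = -7.01 + 3.82*0 = -7.01
i=1: S_1 = -7.01 + 3.82*1 = -3.19
i=2: S_2 = -7.01 + 3.82*2 = 0.63
i=3: S_3 = -7.01 + 3.82*3 = 4.45
i=4: S_4 = -7.01 + 3.82*4 = 8.27
The first 5 terms are: [-7.01, -3.19, 0.63, 4.45, 8.27]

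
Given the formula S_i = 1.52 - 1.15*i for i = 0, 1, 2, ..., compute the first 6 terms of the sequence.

This is an arithmetic sequence.
i=0: S_0 = 1.52 + -1.15*0 = 1.52
i=1: S_1 = 1.52 + -1.15*1 = 0.37
i=2: S_2 = 1.52 + -1.15*2 = -0.78
i=3: S_3 = 1.52 + -1.15*3 = -1.93
i=4: S_4 = 1.52 + -1.15*4 = -3.08
i=5: S_5 = 1.52 + -1.15*5 = -4.23
The first 6 terms are: [1.52, 0.37, -0.78, -1.93, -3.08, -4.23]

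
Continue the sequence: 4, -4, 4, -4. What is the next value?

Ratios: -4 / 4 = -1.0
This is a geometric sequence with common ratio r = -1.
Next term = -4 * -1 = 4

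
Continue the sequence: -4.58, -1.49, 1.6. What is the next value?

Differences: -1.49 - -4.58 = 3.09
This is an arithmetic sequence with common difference d = 3.09.
Next term = 1.6 + 3.09 = 4.69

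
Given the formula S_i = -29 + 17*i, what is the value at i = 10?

S_10 = -29 + 17*10 = -29 + 170 = 141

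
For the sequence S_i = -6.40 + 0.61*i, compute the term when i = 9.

S_9 = -6.4 + 0.61*9 = -6.4 + 5.49 = -0.91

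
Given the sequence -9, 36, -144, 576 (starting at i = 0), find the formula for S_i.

Check ratios: 36 / -9 = -4.0
Common ratio r = -4.
First term a = -9.
Formula: S_i = -9 * (-4)^i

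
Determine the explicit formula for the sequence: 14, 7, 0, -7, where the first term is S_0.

Check differences: 7 - 14 = -7
0 - 7 = -7
Common difference d = -7.
First term a = 14.
Formula: S_i = 14 - 7*i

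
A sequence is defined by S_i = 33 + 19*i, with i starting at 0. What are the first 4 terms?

This is an arithmetic sequence.
i=0: S_0 = 33 + 19*0 = 33
i=1: S_1 = 33 + 19*1 = 52
i=2: S_2 = 33 + 19*2 = 71
i=3: S_3 = 33 + 19*3 = 90
The first 4 terms are: [33, 52, 71, 90]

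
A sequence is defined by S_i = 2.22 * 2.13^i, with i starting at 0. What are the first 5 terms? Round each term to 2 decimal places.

This is a geometric sequence.
i=0: S_0 = 2.22 * 2.13^0 = 2.22
i=1: S_1 = 2.22 * 2.13^1 ≈ 4.73
i=2: S_2 = 2.22 * 2.13^2 ≈ 10.07
i=3: S_3 = 2.22 * 2.13^3 ≈ 21.45
i=4: S_4 = 2.22 * 2.13^4 ≈ 45.7
The first 5 terms are: [2.22, 4.73, 10.07, 21.45, 45.7]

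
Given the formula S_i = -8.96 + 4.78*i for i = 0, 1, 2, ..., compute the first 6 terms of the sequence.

This is an arithmetic sequence.
i=0: S_0 = -8.96 + 4.78*0 = -8.96
i=1: S_1 = -8.96 + 4.78*1 = -4.18
i=2: S_2 = -8.96 + 4.78*2 = 0.6
i=3: S_3 = -8.96 + 4.78*3 = 5.38
i=4: S_4 = -8.96 + 4.78*4 = 10.16
i=5: S_5 = -8.96 + 4.78*5 = 14.94
The first 6 terms are: [-8.96, -4.18, 0.6, 5.38, 10.16, 14.94]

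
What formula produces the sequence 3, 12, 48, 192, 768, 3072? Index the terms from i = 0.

Check ratios: 12 / 3 = 4.0
Common ratio r = 4.
First term a = 3.
Formula: S_i = 3 * 4^i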